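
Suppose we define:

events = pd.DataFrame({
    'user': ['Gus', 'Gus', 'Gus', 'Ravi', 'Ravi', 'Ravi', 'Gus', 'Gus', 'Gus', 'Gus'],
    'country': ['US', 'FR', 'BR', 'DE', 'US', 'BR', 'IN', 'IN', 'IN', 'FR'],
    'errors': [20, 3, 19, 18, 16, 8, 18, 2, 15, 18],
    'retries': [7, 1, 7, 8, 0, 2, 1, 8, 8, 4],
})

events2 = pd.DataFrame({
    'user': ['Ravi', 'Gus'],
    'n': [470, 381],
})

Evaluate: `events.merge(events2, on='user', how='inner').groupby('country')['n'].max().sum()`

merge on 'user' (how='inner') → 10 rows:
   user country  errors  retries    n
0   Gus      US      20        7  381
1   Gus      FR       3        1  381
2   Gus      BR      19        7  381
3  Ravi      DE      18        8  470
4  Ravi      US      16        0  470
5  Ravi      BR       8        2  470
6   Gus      IN      18        1  381
7   Gus      IN       2        8  381
8   Gus      IN      15        8  381
9   Gus      FR      18        4  381
group by country, max of n:
country
BR    470
DE    470
FR    381
IN    381
US    470
Name: n, dtype: int64
So sum() = 2172.

2172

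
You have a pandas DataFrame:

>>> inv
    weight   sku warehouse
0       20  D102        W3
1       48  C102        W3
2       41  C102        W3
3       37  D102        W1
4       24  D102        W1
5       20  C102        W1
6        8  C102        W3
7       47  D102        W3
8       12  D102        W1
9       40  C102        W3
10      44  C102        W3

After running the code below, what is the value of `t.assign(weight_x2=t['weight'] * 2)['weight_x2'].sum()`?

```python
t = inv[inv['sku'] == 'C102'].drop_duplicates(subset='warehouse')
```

136

filter rows where sku == 'C102':
    weight   sku warehouse
1       48  C102        W3
2       41  C102        W3
5       20  C102        W1
6        8  C102        W3
9       40  C102        W3
10      44  C102        W3
drop duplicate warehouse (keep=first):
   weight   sku warehouse
1      48  C102        W3
5      20  C102        W1
add column weight_x2 = t['weight'] * 2:
   weight   sku warehouse  weight_x2
1      48  C102        W3         96
5      20  C102        W1         40
The sum of column 'weight_x2' is 136.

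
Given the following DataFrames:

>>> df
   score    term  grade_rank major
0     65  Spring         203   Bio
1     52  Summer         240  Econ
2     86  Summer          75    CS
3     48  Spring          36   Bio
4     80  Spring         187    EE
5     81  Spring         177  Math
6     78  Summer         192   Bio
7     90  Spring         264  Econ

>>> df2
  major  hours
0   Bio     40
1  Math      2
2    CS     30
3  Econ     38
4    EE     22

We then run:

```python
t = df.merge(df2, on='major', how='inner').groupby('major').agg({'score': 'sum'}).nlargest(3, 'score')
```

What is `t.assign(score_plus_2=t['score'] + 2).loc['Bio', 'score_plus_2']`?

merge on 'major' (how='inner') → 8 rows:
   score    term  grade_rank major  hours
0     65  Spring         203   Bio     40
1     52  Summer         240  Econ     38
2     86  Summer          75    CS     30
3     48  Spring          36   Bio     40
4     80  Spring         187    EE     22
5     81  Spring         177  Math      2
6     78  Summer         192   Bio     40
7     90  Spring         264  Econ     38
group by major, sum of score:
       score
major       
Bio      191
CS        86
EE        80
Econ     142
Math      81
take 3 rows with largest score:
       score
major       
Bio      191
Econ     142
CS        86
add column score_plus_2 = t['score'] + 2:
       score  score_plus_2
major                     
Bio      191           193
Econ     142           144
CS        86            88
value at row 'Bio', column 'score_plus_2' → 193

193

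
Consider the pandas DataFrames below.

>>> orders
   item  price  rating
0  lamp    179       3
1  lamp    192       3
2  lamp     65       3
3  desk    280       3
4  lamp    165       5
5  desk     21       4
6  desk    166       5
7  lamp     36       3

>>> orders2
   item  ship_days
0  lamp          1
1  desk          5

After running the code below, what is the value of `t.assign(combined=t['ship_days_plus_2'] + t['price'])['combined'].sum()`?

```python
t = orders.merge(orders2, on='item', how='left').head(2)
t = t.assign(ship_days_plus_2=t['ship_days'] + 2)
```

377

merge on 'item' (how='left') → 8 rows:
   item  price  rating  ship_days
0  lamp    179       3          1
1  lamp    192       3          1
2  lamp     65       3          1
3  desk    280       3          5
4  lamp    165       5          1
5  desk     21       4          5
6  desk    166       5          5
7  lamp     36       3          1
take first 2 rows:
   item  price  rating  ship_days
0  lamp    179       3          1
1  lamp    192       3          1
add column ship_days_plus_2 = t['ship_days'] + 2:
   item  price  rating  ship_days  ship_days_plus_2
0  lamp    179       3          1                 3
1  lamp    192       3          1                 3
add column combined = t['ship_days_plus_2'] + t['price']:
   item  price  rating  ship_days  ship_days_plus_2  combined
0  lamp    179       3          1                 3       182
1  lamp    192       3          1                 3       195
Then the sum of column 'combined': 377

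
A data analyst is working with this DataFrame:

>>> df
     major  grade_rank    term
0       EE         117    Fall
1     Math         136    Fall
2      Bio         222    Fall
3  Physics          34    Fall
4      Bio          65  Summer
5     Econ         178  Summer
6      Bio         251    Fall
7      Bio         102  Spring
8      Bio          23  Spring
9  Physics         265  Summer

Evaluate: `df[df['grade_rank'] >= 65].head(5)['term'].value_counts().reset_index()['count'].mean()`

filter rows where grade_rank >= 65:
     major  grade_rank    term
0       EE         117    Fall
1     Math         136    Fall
2      Bio         222    Fall
4      Bio          65  Summer
5     Econ         178  Summer
6      Bio         251    Fall
7      Bio         102  Spring
9  Physics         265  Summer
take first 5 rows:
  major  grade_rank    term
0    EE         117    Fall
1  Math         136    Fall
2   Bio         222    Fall
4   Bio          65  Summer
5  Econ         178  Summer
value_counts of term:
term
Fall      3
Summer    2
Name: count, dtype: int64
reset_index():
     term  count
0    Fall      3
1  Summer      2

2.5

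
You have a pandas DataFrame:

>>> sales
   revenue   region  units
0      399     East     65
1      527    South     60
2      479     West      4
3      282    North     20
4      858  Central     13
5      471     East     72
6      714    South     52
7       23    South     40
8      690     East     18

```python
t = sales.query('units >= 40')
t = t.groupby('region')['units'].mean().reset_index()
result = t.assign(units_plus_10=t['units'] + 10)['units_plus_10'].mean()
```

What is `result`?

69.5833333333

filter rows where units >= 40:
   revenue region  units
0      399   East     65
1      527  South     60
5      471   East     72
6      714  South     52
7       23  South     40
group by region, mean of units:
region
East     68.500000
South    50.666667
Name: units, dtype: float64
reset_index():
  region      units
0   East  68.500000
1  South  50.666667
add column units_plus_10 = t['units'] + 10:
  region      units  units_plus_10
0   East  68.500000      78.500000
1  South  50.666667      60.666667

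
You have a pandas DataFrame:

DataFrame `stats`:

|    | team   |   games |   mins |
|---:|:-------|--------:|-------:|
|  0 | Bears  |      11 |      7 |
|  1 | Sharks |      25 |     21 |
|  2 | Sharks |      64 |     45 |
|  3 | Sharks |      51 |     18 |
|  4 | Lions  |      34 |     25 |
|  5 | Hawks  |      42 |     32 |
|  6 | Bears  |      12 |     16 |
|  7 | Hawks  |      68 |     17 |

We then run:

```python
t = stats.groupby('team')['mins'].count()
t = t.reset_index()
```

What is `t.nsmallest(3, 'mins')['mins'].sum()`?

group by team, count of mins:
team
Bears     2
Hawks     2
Lions     1
Sharks    3
Name: mins, dtype: int64
reset_index():
     team  mins
0   Bears     2
1   Hawks     2
2   Lions     1
3  Sharks     3
take 3 rows with smallest mins:
    team  mins
2  Lions     1
0  Bears     2
1  Hawks     2
sum of column 'mins' → 5

5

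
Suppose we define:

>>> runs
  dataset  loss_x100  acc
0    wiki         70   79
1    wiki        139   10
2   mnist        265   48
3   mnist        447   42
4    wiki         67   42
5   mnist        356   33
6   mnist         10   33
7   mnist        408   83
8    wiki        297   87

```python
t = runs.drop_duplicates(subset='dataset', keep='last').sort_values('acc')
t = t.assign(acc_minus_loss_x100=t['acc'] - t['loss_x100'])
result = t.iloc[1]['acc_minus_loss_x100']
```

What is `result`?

-210

drop duplicate dataset (keep=last):
  dataset  loss_x100  acc
7   mnist        408   83
8    wiki        297   87
sort by acc:
  dataset  loss_x100  acc
7   mnist        408   83
8    wiki        297   87
add column acc_minus_loss_x100 = t['acc'] - t['loss_x100']:
  dataset  loss_x100  acc  acc_minus_loss_x100
7   mnist        408   83                 -325
8    wiki        297   87                 -210
Finally, value at position 1, column 'acc_minus_loss_x100' = -210.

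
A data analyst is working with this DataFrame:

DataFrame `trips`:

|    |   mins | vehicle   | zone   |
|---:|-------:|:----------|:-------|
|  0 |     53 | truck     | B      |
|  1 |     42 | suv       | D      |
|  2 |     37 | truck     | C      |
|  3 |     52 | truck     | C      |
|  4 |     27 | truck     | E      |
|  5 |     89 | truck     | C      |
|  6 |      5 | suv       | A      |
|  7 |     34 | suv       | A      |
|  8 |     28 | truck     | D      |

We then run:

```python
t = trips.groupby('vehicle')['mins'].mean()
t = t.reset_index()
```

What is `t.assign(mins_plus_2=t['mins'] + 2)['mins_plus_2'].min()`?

group by vehicle, mean of mins:
vehicle
suv      27.000000
truck    47.666667
Name: mins, dtype: float64
reset_index():
  vehicle       mins
0     suv  27.000000
1   truck  47.666667
add column mins_plus_2 = t['mins'] + 2:
  vehicle       mins  mins_plus_2
0     suv  27.000000    29.000000
1   truck  47.666667    49.666667

29.0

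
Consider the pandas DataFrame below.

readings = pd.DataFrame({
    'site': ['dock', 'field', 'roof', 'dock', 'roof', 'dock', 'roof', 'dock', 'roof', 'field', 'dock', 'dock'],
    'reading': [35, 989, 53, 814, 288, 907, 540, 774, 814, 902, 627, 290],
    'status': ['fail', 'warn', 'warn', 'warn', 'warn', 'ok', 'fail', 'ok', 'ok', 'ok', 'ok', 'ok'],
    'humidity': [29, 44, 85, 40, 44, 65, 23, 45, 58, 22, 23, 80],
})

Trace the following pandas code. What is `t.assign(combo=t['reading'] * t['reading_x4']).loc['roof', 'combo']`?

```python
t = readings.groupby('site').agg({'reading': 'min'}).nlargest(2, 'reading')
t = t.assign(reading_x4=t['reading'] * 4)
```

group by site, min of reading:
       reading
site          
dock        35
field      902
roof        53
take 2 rows with largest reading:
       reading
site          
field      902
roof        53
add column reading_x4 = t['reading'] * 4:
       reading  reading_x4
site                      
field      902        3608
roof        53         212
add column combo = t['reading'] * t['reading_x4']:
       reading  reading_x4    combo
site                               
field      902        3608  3254416
roof        53         212    11236
So loc['roof', 'combo'] = 11236.

11236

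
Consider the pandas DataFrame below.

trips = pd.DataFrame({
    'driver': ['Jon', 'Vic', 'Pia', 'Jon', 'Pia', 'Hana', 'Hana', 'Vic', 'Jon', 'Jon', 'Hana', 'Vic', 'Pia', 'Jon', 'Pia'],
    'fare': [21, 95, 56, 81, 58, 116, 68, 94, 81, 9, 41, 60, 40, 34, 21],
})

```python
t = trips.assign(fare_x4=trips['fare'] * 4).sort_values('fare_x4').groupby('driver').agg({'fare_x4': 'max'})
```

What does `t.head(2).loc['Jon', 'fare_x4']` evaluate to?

324

add column fare_x4 = trips['fare'] * 4:
   driver  fare  fare_x4
0     Jon    21       84
1     Vic    95      380
2     Pia    56      224
3     Jon    81      324
4     Pia    58      232
5    Hana   116      464
6    Hana    68      272
7     Vic    94      376
8     Jon    81      324
9     Jon     9       36
10   Hana    41      164
11    Vic    60      240
12    Pia    40      160
13    Jon    34      136
14    Pia    21       84
sort by fare_x4:
   driver  fare  fare_x4
9     Jon     9       36
0     Jon    21       84
14    Pia    21       84
13    Jon    34      136
12    Pia    40      160
10   Hana    41      164
2     Pia    56      224
4     Pia    58      232
11    Vic    60      240
6    Hana    68      272
3     Jon    81      324
8     Jon    81      324
7     Vic    94      376
1     Vic    95      380
5    Hana   116      464
group by driver, max of fare_x4:
        fare_x4
driver         
Hana        464
Jon         324
Pia         232
Vic         380
take first 2 rows:
        fare_x4
driver         
Hana        464
Jon         324
So loc['Jon', 'fare_x4'] = 324.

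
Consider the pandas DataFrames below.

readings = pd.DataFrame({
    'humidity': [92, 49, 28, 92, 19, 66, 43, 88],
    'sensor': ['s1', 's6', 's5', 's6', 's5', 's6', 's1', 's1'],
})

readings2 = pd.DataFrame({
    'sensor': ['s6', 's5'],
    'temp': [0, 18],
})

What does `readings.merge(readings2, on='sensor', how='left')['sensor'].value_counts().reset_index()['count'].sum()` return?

merge on 'sensor' (how='left') → 8 rows:
   humidity sensor  temp
0        92     s1   NaN
1        49     s6   0.0
2        28     s5  18.0
3        92     s6   0.0
4        19     s5  18.0
5        66     s6   0.0
6        43     s1   NaN
7        88     s1   NaN
value_counts of sensor:
sensor
s1    3
s6    3
s5    2
Name: count, dtype: int64
reset_index():
  sensor  count
0     s1      3
1     s6      3
2     s5      2
sum of column 'count' → 8

8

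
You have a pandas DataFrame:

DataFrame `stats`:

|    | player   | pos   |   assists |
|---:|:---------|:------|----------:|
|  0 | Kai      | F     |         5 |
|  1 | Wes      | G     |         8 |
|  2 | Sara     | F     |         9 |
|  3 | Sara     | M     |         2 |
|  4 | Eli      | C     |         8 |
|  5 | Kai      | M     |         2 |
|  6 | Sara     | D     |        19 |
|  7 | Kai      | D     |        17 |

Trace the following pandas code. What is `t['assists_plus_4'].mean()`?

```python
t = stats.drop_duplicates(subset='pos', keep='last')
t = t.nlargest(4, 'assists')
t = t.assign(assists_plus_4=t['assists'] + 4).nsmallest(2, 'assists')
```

drop duplicate pos (keep=last):
  player pos  assists
1    Wes   G        8
2   Sara   F        9
4    Eli   C        8
5    Kai   M        2
7    Kai   D       17
take 4 rows with largest assists:
  player pos  assists
7    Kai   D       17
2   Sara   F        9
1    Wes   G        8
4    Eli   C        8
add column assists_plus_4 = t['assists'] + 4:
  player pos  assists  assists_plus_4
7    Kai   D       17              21
2   Sara   F        9              13
1    Wes   G        8              12
4    Eli   C        8              12
take 2 rows with smallest assists:
  player pos  assists  assists_plus_4
1    Wes   G        8              12
4    Eli   C        8              12

12.0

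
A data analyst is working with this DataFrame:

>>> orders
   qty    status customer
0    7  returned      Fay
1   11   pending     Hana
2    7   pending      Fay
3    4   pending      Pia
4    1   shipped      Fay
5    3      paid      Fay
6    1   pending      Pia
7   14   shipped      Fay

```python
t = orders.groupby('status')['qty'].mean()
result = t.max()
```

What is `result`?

group by status, mean of qty:
status
paid        3.00
pending     5.75
returned    7.00
shipped     7.50
Name: qty, dtype: float64
Hence 7.5.

7.5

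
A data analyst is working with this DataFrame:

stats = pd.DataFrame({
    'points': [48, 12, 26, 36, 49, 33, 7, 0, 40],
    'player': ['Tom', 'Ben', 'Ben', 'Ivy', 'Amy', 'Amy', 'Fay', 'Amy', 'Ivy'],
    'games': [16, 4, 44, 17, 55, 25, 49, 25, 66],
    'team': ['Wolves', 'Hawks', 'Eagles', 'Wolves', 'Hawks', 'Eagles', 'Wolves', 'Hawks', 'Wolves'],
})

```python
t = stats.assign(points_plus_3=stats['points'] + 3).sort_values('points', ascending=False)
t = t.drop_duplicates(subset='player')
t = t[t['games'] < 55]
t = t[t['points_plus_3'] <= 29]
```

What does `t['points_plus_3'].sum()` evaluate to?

39

add column points_plus_3 = stats['points'] + 3:
   points player  games    team  points_plus_3
0      48    Tom     16  Wolves             51
1      12    Ben      4   Hawks             15
2      26    Ben     44  Eagles             29
3      36    Ivy     17  Wolves             39
4      49    Amy     55   Hawks             52
5      33    Amy     25  Eagles             36
6       7    Fay     49  Wolves             10
7       0    Amy     25   Hawks              3
8      40    Ivy     66  Wolves             43
sort by points descending:
   points player  games    team  points_plus_3
4      49    Amy     55   Hawks             52
0      48    Tom     16  Wolves             51
8      40    Ivy     66  Wolves             43
3      36    Ivy     17  Wolves             39
5      33    Amy     25  Eagles             36
2      26    Ben     44  Eagles             29
1      12    Ben      4   Hawks             15
6       7    Fay     49  Wolves             10
7       0    Amy     25   Hawks              3
drop duplicate player (keep=first):
   points player  games    team  points_plus_3
4      49    Amy     55   Hawks             52
0      48    Tom     16  Wolves             51
8      40    Ivy     66  Wolves             43
2      26    Ben     44  Eagles             29
6       7    Fay     49  Wolves             10
filter rows where games < 55:
   points player  games    team  points_plus_3
0      48    Tom     16  Wolves             51
2      26    Ben     44  Eagles             29
6       7    Fay     49  Wolves             10
filter rows where points_plus_3 <= 29:
   points player  games    team  points_plus_3
2      26    Ben     44  Eagles             29
6       7    Fay     49  Wolves             10
Finally, sum of column 'points_plus_3' = 39.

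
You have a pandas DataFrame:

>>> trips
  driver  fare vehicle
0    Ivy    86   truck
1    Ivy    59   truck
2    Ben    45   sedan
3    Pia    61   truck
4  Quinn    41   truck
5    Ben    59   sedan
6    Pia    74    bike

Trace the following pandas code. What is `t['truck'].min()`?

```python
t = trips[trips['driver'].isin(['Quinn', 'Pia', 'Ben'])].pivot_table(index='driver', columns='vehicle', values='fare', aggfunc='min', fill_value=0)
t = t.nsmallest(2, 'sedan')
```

filter rows where driver in ['Quinn', 'Pia', 'Ben']:
  driver  fare vehicle
2    Ben    45   sedan
3    Pia    61   truck
4  Quinn    41   truck
5    Ben    59   sedan
6    Pia    74    bike
pivot: rows=driver, cols=vehicle, min(fare):
vehicle  bike  sedan  truck
driver                     
Ben         0     45      0
Pia        74      0     61
Quinn       0      0     41
take 2 rows with smallest sedan:
vehicle  bike  sedan  truck
driver                     
Pia        74      0     61
Quinn       0      0     41
min of column 'truck' → 41

41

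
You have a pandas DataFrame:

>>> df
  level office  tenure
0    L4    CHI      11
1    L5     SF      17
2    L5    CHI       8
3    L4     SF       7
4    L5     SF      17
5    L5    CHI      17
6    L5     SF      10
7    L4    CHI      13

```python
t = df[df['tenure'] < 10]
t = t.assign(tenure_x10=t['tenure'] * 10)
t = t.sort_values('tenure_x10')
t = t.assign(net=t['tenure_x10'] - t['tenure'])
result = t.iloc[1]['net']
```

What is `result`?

72

filter rows where tenure < 10:
  level office  tenure
2    L5    CHI       8
3    L4     SF       7
add column tenure_x10 = t['tenure'] * 10:
  level office  tenure  tenure_x10
2    L5    CHI       8          80
3    L4     SF       7          70
sort by tenure_x10:
  level office  tenure  tenure_x10
3    L4     SF       7          70
2    L5    CHI       8          80
add column net = t['tenure_x10'] - t['tenure']:
  level office  tenure  tenure_x10  net
3    L4     SF       7          70   63
2    L5    CHI       8          80   72
Hence 72.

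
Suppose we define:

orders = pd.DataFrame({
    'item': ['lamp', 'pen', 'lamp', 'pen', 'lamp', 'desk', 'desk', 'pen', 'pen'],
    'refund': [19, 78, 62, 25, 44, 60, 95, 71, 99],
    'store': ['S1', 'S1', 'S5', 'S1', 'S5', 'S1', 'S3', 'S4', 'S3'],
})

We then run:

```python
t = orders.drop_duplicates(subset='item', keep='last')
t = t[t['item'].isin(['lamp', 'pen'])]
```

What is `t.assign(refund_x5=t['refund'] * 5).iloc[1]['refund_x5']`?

495

drop duplicate item (keep=last):
   item  refund store
4  lamp      44    S5
6  desk      95    S3
8   pen      99    S3
filter rows where item in ['lamp', 'pen']:
   item  refund store
4  lamp      44    S5
8   pen      99    S3
add column refund_x5 = t['refund'] * 5:
   item  refund store  refund_x5
4  lamp      44    S5        220
8   pen      99    S3        495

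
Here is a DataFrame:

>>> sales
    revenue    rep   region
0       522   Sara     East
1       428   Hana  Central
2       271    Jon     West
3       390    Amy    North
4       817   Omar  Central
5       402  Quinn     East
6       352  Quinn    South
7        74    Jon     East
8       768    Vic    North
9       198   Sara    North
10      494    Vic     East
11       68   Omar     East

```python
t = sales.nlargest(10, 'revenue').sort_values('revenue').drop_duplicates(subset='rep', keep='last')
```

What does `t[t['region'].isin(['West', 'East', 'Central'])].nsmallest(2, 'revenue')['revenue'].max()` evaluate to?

take 10 rows with largest revenue:
    revenue    rep   region
4       817   Omar  Central
8       768    Vic    North
0       522   Sara     East
10      494    Vic     East
1       428   Hana  Central
5       402  Quinn     East
3       390    Amy    North
6       352  Quinn    South
2       271    Jon     West
9       198   Sara    North
sort by revenue:
    revenue    rep   region
9       198   Sara    North
2       271    Jon     West
6       352  Quinn    South
3       390    Amy    North
5       402  Quinn     East
1       428   Hana  Central
10      494    Vic     East
0       522   Sara     East
8       768    Vic    North
4       817   Omar  Central
drop duplicate rep (keep=last):
   revenue    rep   region
2      271    Jon     West
3      390    Amy    North
5      402  Quinn     East
1      428   Hana  Central
0      522   Sara     East
8      768    Vic    North
4      817   Omar  Central
filter rows where region in ['West', 'East', 'Central']:
   revenue    rep   region
2      271    Jon     West
5      402  Quinn     East
1      428   Hana  Central
0      522   Sara     East
4      817   Omar  Central
take 2 rows with smallest revenue:
   revenue    rep region
2      271    Jon   West
5      402  Quinn   East
Then the max of column 'revenue': 402

402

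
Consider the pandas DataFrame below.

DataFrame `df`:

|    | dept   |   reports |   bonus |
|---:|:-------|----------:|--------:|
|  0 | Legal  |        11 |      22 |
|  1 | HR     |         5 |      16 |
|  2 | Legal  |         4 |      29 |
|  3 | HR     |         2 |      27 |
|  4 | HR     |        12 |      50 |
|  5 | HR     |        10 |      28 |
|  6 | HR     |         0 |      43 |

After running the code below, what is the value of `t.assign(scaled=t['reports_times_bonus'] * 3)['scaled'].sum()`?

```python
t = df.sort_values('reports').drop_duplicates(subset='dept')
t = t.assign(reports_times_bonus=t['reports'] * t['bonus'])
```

348

sort by reports:
    dept  reports  bonus
6     HR        0     43
3     HR        2     27
2  Legal        4     29
1     HR        5     16
5     HR       10     28
0  Legal       11     22
4     HR       12     50
drop duplicate dept (keep=first):
    dept  reports  bonus
6     HR        0     43
2  Legal        4     29
add column reports_times_bonus = t['reports'] * t['bonus']:
    dept  reports  bonus  reports_times_bonus
6     HR        0     43                    0
2  Legal        4     29                  116
add column scaled = t['reports_times_bonus'] * 3:
    dept  reports  bonus  reports_times_bonus  scaled
6     HR        0     43                    0       0
2  Legal        4     29                  116     348
The sum of column 'scaled' is 348.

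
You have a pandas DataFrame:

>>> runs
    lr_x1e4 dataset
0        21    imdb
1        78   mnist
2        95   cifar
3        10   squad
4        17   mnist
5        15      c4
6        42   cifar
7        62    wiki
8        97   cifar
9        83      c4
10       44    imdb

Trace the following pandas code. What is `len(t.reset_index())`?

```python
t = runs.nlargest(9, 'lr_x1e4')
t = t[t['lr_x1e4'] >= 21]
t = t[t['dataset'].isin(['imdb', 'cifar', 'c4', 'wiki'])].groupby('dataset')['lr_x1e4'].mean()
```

4

take 9 rows with largest lr_x1e4:
    lr_x1e4 dataset
8        97   cifar
2        95   cifar
9        83      c4
1        78   mnist
7        62    wiki
10       44    imdb
6        42   cifar
0        21    imdb
4        17   mnist
filter rows where lr_x1e4 >= 21:
    lr_x1e4 dataset
8        97   cifar
2        95   cifar
9        83      c4
1        78   mnist
7        62    wiki
10       44    imdb
6        42   cifar
0        21    imdb
filter rows where dataset in ['imdb', 'cifar', 'c4', 'wiki']:
    lr_x1e4 dataset
8        97   cifar
2        95   cifar
9        83      c4
7        62    wiki
10       44    imdb
6        42   cifar
0        21    imdb
group by dataset, mean of lr_x1e4:
dataset
c4       83.0
cifar    78.0
imdb     32.5
wiki     62.0
Name: lr_x1e4, dtype: float64
reset_index():
  dataset  lr_x1e4
0      c4     83.0
1   cifar     78.0
2    imdb     32.5
3    wiki     62.0
number of rows → 4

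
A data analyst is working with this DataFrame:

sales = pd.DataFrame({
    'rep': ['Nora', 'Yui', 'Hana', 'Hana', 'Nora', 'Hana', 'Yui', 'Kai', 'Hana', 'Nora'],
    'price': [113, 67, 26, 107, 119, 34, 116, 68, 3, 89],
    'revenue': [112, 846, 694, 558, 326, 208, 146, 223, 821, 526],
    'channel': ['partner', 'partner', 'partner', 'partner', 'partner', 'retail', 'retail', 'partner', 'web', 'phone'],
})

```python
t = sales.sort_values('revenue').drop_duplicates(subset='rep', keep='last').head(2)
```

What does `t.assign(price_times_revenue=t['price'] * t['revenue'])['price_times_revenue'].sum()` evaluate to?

61978

sort by revenue:
    rep  price  revenue  channel
0  Nora    113      112  partner
6   Yui    116      146   retail
5  Hana     34      208   retail
7   Kai     68      223  partner
4  Nora    119      326  partner
9  Nora     89      526    phone
3  Hana    107      558  partner
2  Hana     26      694  partner
8  Hana      3      821      web
1   Yui     67      846  partner
drop duplicate rep (keep=last):
    rep  price  revenue  channel
7   Kai     68      223  partner
9  Nora     89      526    phone
8  Hana      3      821      web
1   Yui     67      846  partner
take first 2 rows:
    rep  price  revenue  channel
7   Kai     68      223  partner
9  Nora     89      526    phone
add column price_times_revenue = t['price'] * t['revenue']:
    rep  price  revenue  channel  price_times_revenue
7   Kai     68      223  partner                15164
9  Nora     89      526    phone                46814
Reading off the sum of column 'price_times_revenue', we get 61978.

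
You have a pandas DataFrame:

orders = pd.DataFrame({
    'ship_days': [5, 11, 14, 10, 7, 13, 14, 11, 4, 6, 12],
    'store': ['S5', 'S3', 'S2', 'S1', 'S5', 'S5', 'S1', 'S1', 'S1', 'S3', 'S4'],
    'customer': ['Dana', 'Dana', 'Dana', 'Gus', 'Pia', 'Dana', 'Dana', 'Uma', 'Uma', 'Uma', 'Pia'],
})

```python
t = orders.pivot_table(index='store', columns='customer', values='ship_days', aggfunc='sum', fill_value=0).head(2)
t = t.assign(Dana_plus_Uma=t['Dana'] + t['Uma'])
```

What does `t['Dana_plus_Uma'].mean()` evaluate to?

pivot: rows=store, cols=customer, sum(ship_days):
customer  Dana  Gus  Pia  Uma
store                        
S1          14   10    0   15
S2          14    0    0    0
S3          11    0    0    6
S4           0    0   12    0
S5          18    0    7    0
take first 2 rows:
customer  Dana  Gus  Pia  Uma
store                        
S1          14   10    0   15
S2          14    0    0    0
add column Dana_plus_Uma = t['Dana'] + t['Uma']:
customer  Dana  Gus  Pia  Uma  Dana_plus_Uma
store                                       
S1          14   10    0   15             29
S2          14    0    0    0             14
The mean of column 'Dana_plus_Uma' is 21.5.

21.5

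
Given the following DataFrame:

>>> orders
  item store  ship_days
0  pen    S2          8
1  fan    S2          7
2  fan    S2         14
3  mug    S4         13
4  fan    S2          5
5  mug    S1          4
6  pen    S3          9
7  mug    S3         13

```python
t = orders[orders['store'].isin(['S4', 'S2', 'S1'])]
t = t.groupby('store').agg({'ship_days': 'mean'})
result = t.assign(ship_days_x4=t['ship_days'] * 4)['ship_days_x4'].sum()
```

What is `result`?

102.0

filter rows where store in ['S4', 'S2', 'S1']:
  item store  ship_days
0  pen    S2          8
1  fan    S2          7
2  fan    S2         14
3  mug    S4         13
4  fan    S2          5
5  mug    S1          4
group by store, mean of ship_days:
       ship_days
store           
S1           4.0
S2           8.5
S4          13.0
add column ship_days_x4 = t['ship_days'] * 4:
       ship_days  ship_days_x4
store                         
S1           4.0          16.0
S2           8.5          34.0
S4          13.0          52.0
Taking the sum of column 'ship_days_x4' gives 102.0.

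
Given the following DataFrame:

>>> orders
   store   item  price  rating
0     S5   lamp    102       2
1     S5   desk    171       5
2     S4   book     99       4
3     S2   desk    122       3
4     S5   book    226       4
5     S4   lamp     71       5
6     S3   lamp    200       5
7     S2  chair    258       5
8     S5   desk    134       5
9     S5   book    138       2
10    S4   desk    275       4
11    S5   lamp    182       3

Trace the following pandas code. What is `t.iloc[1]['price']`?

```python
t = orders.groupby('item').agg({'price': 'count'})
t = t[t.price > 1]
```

group by item, count of price:
       price
item        
book       3
chair      1
desk       4
lamp       4
filter rows where price > 1:
      price
item       
book      3
desk      4
lamp      4

4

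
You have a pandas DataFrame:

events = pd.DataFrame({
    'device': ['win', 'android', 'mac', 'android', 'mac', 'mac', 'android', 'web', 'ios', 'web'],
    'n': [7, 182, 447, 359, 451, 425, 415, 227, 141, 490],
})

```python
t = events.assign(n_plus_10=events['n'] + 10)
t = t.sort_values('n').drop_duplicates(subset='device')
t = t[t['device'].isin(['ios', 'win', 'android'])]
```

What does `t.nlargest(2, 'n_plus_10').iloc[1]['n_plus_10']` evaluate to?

151

add column n_plus_10 = events['n'] + 10:
    device    n  n_plus_10
0      win    7         17
1  android  182        192
2      mac  447        457
3  android  359        369
4      mac  451        461
5      mac  425        435
6  android  415        425
7      web  227        237
8      ios  141        151
9      web  490        500
sort by n:
    device    n  n_plus_10
0      win    7         17
8      ios  141        151
1  android  182        192
7      web  227        237
3  android  359        369
6  android  415        425
5      mac  425        435
2      mac  447        457
4      mac  451        461
9      web  490        500
drop duplicate device (keep=first):
    device    n  n_plus_10
0      win    7         17
8      ios  141        151
1  android  182        192
7      web  227        237
5      mac  425        435
filter rows where device in ['ios', 'win', 'android']:
    device    n  n_plus_10
0      win    7         17
8      ios  141        151
1  android  182        192
take 2 rows with largest n_plus_10:
    device    n  n_plus_10
1  android  182        192
8      ios  141        151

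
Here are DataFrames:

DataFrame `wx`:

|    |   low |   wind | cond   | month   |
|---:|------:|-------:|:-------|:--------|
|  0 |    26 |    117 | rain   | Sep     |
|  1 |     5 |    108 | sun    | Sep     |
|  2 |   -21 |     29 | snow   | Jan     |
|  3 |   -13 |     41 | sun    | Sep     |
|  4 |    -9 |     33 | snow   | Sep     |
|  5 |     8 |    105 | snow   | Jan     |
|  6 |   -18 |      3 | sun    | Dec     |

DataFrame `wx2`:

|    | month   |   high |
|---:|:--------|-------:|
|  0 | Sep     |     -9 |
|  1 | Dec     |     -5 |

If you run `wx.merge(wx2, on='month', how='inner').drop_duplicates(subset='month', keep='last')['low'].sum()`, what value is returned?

-27

merge on 'month' (how='inner') → 5 rows:
   low  wind  cond month  high
0   26   117  rain   Sep    -9
1    5   108   sun   Sep    -9
2  -13    41   sun   Sep    -9
3   -9    33  snow   Sep    -9
4  -18     3   sun   Dec    -5
drop duplicate month (keep=last):
   low  wind  cond month  high
3   -9    33  snow   Sep    -9
4  -18     3   sun   Dec    -5
Then the sum of column 'low': -27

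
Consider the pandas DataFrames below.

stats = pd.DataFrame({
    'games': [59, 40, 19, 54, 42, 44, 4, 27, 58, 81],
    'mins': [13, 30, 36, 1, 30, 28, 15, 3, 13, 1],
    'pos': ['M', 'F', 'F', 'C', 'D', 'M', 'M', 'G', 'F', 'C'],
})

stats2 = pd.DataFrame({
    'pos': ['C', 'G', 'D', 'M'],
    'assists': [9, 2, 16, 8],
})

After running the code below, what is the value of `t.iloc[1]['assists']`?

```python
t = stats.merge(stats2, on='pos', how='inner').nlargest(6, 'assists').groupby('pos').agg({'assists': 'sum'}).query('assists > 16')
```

merge on 'pos' (how='inner') → 7 rows:
   games  mins pos  assists
0     59    13   M        8
1     54     1   C        9
2     42    30   D       16
3     44    28   M        8
4      4    15   M        8
5     27     3   G        2
6     81     1   C        9
take 6 rows with largest assists:
   games  mins pos  assists
2     42    30   D       16
1     54     1   C        9
6     81     1   C        9
0     59    13   M        8
3     44    28   M        8
4      4    15   M        8
group by pos, sum of assists:
     assists
pos         
C         18
D         16
M         24
filter rows where assists > 16:
     assists
pos         
C         18
M         24

24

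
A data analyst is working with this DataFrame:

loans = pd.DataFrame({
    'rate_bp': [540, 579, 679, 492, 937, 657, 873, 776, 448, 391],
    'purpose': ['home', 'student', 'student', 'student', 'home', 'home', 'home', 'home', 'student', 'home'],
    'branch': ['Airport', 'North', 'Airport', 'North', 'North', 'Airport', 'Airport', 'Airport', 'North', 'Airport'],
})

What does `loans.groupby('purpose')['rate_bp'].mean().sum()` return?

1245.16666667

group by purpose, mean of rate_bp:
purpose
home       695.666667
student    549.500000
Name: rate_bp, dtype: float64
Then the sum of the resulting series: 1245.16666667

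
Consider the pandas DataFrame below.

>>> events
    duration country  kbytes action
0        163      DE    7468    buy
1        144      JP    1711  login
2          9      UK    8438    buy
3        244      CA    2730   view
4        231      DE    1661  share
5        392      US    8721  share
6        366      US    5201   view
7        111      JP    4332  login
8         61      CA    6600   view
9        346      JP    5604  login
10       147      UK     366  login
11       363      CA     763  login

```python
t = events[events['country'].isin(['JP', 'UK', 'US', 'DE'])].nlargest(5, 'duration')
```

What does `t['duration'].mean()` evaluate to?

filter rows where country in ['JP', 'UK', 'US', 'DE']:
    duration country  kbytes action
0        163      DE    7468    buy
1        144      JP    1711  login
2          9      UK    8438    buy
4        231      DE    1661  share
5        392      US    8721  share
6        366      US    5201   view
7        111      JP    4332  login
9        346      JP    5604  login
10       147      UK     366  login
take 5 rows with largest duration:
   duration country  kbytes action
5       392      US    8721  share
6       366      US    5201   view
9       346      JP    5604  login
4       231      DE    1661  share
0       163      DE    7468    buy
Taking the mean of column 'duration' gives 299.6.

299.6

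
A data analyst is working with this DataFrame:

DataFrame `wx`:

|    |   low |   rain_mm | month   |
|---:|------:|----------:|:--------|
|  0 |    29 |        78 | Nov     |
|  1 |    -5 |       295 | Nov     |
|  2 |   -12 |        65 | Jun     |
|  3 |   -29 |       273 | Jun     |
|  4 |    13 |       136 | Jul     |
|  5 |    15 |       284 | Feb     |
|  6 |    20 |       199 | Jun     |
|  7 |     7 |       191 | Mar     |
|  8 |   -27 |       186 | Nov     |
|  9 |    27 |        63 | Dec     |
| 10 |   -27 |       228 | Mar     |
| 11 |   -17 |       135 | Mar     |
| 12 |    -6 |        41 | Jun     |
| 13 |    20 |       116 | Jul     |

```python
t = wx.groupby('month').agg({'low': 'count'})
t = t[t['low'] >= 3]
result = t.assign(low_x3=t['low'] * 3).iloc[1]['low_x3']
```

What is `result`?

group by month, count of low:
       low
month     
Dec      1
Feb      1
Jul      2
Jun      4
Mar      3
Nov      3
filter rows where low >= 3:
       low
month     
Jun      4
Mar      3
Nov      3
add column low_x3 = t['low'] * 3:
       low  low_x3
month             
Jun      4      12
Mar      3       9
Nov      3       9
Hence 9.

9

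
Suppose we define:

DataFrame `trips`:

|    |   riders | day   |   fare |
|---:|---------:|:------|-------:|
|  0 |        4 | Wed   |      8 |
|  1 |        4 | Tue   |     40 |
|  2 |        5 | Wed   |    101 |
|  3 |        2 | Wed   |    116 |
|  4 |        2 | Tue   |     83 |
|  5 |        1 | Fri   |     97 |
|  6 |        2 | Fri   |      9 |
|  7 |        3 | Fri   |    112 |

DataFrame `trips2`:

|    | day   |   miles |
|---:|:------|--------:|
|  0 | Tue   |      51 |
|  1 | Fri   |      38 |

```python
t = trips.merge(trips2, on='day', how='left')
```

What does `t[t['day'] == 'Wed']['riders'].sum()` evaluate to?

merge on 'day' (how='left') → 8 rows:
   riders  day  fare  miles
0       4  Wed     8    NaN
1       4  Tue    40   51.0
2       5  Wed   101    NaN
3       2  Wed   116    NaN
4       2  Tue    83   51.0
5       1  Fri    97   38.0
6       2  Fri     9   38.0
7       3  Fri   112   38.0
filter rows where day == 'Wed':
   riders  day  fare  miles
0       4  Wed     8    NaN
2       5  Wed   101    NaN
3       2  Wed   116    NaN
Finally, sum of column 'riders' = 11.

11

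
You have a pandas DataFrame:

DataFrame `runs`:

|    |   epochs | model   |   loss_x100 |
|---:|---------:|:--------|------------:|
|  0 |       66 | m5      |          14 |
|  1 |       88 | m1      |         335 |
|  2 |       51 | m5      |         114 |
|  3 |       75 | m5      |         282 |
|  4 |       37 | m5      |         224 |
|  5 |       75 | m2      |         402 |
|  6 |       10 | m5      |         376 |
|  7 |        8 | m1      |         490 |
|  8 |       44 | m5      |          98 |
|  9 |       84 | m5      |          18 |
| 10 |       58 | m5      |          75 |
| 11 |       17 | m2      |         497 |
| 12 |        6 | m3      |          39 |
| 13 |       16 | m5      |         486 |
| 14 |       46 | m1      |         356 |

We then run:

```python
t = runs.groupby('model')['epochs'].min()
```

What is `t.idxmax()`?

m2

group by model, min of epochs:
model
m1     8
m2    17
m3     6
m5    10
Name: epochs, dtype: int64
The label with the largest value is m2.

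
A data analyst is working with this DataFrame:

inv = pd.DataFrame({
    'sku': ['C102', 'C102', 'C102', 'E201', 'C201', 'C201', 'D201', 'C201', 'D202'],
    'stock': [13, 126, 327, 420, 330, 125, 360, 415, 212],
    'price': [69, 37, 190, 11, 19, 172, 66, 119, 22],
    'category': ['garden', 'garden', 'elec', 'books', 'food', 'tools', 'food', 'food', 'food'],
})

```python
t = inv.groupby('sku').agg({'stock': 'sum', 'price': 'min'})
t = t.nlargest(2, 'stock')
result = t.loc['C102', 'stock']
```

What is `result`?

group by sku: sum(stock), min(price):
      stock  price
sku               
C102    466     37
C201    870     19
D201    360     66
D202    212     22
E201    420     11
take 2 rows with largest stock:
      stock  price
sku               
C201    870     19
C102    466     37
Then the value at row 'C102', column 'stock': 466

466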